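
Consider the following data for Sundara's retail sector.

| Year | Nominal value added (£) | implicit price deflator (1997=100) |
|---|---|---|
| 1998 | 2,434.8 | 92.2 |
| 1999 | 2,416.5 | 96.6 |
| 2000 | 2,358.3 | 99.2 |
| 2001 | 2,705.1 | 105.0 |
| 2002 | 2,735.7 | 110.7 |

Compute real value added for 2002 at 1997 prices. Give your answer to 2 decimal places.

Real value added 2002 = 2735.7 / 1.107 = 2471.27.

£2,471.27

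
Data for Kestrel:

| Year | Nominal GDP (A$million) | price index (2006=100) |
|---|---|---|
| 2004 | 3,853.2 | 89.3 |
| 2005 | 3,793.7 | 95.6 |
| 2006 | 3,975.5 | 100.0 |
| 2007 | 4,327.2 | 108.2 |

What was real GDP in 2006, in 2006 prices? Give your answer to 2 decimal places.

A$3,975.50 million

Real GDP 2006 = 3975.5 / 1.000 = 3975.50.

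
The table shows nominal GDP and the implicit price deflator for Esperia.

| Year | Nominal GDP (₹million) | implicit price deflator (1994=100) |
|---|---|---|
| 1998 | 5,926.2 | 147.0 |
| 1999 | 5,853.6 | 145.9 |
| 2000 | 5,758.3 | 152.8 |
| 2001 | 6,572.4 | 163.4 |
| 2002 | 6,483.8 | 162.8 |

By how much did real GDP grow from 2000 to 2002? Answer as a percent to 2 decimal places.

Real GDP 2000 = 5758.3/1.528 = 3768.52.
Real GDP 2002 = 6483.8/1.628 = 3982.68.
Change = 3982.68/3768.52 − 1 = 0.0568.

5.68%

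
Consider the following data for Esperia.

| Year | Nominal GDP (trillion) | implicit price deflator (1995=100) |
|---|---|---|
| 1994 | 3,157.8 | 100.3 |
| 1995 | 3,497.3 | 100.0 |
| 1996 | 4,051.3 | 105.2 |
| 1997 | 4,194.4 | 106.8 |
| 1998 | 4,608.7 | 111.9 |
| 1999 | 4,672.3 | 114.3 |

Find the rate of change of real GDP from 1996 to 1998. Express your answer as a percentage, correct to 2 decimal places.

6.95%

Real GDP 1996 = 4051.3/1.052 = 3851.05.
Real GDP 1998 = 4608.7/1.119 = 4118.59.
Change = 4118.59/3851.05 − 1 = 0.0695.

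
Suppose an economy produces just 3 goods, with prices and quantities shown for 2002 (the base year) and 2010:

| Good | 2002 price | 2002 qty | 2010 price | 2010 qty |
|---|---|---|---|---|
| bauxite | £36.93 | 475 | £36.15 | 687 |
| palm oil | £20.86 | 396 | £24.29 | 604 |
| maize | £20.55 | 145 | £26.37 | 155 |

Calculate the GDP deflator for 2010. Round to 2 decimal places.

Nominal GDP 2010 = 36.15·687 + 24.29·604 + 26.37·155 = 43593.56.
Real GDP 2010 (at 2002 prices) = 36.93·687 + 20.86·604 + 20.55·155 = 41155.60.
Deflator = Nominal/Real × 100 = 43593.56/41155.60 × 100 = 105.924.

105.92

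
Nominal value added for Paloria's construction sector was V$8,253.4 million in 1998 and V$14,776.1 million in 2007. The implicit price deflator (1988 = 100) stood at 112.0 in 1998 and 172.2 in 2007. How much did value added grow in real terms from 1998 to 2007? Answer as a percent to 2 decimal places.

Real value added 1998 = 8253.4 / 1.120 = 7369.11.
Real value added 2007 = 14776.1 / 1.722 = 8580.78.
Real growth = 8580.78 / 7369.11 − 1 = 0.1644.

16.44%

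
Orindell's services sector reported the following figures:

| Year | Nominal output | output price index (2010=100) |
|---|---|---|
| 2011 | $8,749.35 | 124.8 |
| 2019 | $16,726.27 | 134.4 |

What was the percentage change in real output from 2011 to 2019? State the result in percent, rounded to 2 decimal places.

77.52%

Real output 2011 = 8749.35 / 1.248 = 7010.70.
Real output 2019 = 16726.27 / 1.344 = 12445.14.
Real growth = 12445.14 / 7010.70 − 1 = 0.7752.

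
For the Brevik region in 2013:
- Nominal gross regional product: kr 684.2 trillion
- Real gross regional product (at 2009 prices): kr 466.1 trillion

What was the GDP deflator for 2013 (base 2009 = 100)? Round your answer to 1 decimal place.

146.8

GDP deflator = (Nominal / Real) × 100 = 684.2 / 466.1 × 100 = 146.79.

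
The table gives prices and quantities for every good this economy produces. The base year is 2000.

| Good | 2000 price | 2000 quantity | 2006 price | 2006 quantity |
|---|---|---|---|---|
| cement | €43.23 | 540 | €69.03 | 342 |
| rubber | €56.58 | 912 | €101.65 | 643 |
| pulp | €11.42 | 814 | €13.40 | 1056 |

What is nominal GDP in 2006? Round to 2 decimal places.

€103119.61

Nominal GDP 2006 = Σ (p_2006 × q_2006) = 69.03·342 + 101.65·643 + 13.40·1056 = 103119.61.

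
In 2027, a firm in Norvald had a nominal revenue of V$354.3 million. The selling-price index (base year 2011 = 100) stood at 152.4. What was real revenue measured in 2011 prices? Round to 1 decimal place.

V$232.5 million

Real revenue = Nominal / (selling-price index/100) = 354.3 / 1.524 = 232.48.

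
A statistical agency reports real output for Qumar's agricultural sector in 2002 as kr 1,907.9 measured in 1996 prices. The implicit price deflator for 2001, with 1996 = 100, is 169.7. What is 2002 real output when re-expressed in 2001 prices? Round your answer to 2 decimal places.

Real output in 2001 prices = Real output in 1996 prices × (P_2001/P_1996) = 1907.9 × 1.697 = 3237.71.

kr 3,237.71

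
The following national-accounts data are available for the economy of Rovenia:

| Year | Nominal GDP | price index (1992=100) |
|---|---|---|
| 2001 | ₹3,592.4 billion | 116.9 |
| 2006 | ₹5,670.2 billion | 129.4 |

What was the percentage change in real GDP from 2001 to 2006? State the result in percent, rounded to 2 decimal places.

Real GDP 2001 = 3592.4 / 1.169 = 3073.05.
Real GDP 2006 = 5670.2 / 1.294 = 4381.92.
Real growth = 4381.92 / 3073.05 − 1 = 0.4259.

42.59%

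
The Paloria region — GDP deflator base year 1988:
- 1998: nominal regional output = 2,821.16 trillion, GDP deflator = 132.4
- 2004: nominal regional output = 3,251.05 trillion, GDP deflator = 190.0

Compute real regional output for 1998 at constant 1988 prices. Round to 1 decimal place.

2,130.8 trillion

Real regional output = Nominal / (GDP deflator/100) = 2821.16 / 1.324 = 2130.79.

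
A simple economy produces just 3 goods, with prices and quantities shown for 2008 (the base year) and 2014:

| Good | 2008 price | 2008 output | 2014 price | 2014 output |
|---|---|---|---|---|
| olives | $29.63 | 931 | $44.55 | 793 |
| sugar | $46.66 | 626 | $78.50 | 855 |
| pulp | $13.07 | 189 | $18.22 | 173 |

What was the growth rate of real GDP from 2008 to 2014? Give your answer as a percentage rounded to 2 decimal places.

Real GDP 2008 = Nominal GDP 2008 = 29.63·931 + 46.66·626 + 13.07·189 = 59264.92.
Real GDP 2014 (at 2008 prices) = 29.63·793 + 46.66·855 + 13.07·173 = 65652.00.
Real growth = 65652.00/59264.92 − 1 = 0.1078.

10.78%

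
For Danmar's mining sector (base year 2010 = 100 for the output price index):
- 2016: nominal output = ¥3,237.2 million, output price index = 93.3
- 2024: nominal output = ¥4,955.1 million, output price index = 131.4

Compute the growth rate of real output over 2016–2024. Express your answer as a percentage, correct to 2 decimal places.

Deflate each year: 2016 → 3237.2/0.933 = 3469.67; 2024 → 4955.1/1.314 = 3771.00.
So real output changed by 3771.00/3469.67 − 1 = 0.0868, i.e. 8.68%.

8.68%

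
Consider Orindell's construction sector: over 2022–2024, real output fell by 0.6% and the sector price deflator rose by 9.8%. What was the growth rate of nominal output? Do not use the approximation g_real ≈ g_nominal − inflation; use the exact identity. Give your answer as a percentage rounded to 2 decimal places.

9.14%

(1 + g_nom) = (1 + g_real)(1 + π) = 0.9940 × 1.0980 = 1.09141.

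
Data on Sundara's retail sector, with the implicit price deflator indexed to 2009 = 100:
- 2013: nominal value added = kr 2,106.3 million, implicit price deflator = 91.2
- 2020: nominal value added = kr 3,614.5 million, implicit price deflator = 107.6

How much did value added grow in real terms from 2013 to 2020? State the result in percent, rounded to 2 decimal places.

45.45%

Deflate each year: 2013 → 2106.3/0.912 = 2309.54; 2020 → 3614.5/1.076 = 3359.20.
So real value added changed by 3359.20/2309.54 − 1 = 0.4545, i.e. 45.45%.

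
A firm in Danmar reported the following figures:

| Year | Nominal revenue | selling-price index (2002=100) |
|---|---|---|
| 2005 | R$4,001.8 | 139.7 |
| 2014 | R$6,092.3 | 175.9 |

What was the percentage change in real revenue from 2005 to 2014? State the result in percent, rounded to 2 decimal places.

Real revenue 2005 = 4001.8 / 1.397 = 2864.57.
Real revenue 2014 = 6092.3 / 1.759 = 3463.50.
Real growth = 3463.50 / 2864.57 − 1 = 0.2091.

20.91%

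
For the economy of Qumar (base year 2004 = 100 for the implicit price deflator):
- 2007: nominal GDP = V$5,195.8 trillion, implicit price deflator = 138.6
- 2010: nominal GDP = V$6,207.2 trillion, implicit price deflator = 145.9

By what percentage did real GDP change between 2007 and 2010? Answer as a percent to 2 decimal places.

13.49%

Real GDP 2007 = 5195.8 / 1.386 = 3748.77.
Real GDP 2010 = 6207.2 / 1.459 = 4254.42.
Real growth = 4254.42 / 3748.77 − 1 = 0.1349.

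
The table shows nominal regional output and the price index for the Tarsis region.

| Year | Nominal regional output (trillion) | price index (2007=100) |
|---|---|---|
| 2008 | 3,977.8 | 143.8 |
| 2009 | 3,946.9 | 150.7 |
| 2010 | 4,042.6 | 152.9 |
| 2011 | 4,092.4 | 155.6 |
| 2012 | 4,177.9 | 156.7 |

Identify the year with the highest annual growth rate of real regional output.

2012

2009: real = 3946.9/1.507 = 2619.04; growth vs 2008 (2766.20) = -5.32%.
2010: real = 4042.6/1.529 = 2643.95; growth vs 2009 (2619.04) = 0.95%.
2011: real = 4092.4/1.556 = 2630.08; growth vs 2010 (2643.95) = -0.52%.
2012: real = 4177.9/1.567 = 2666.18; growth vs 2011 (2630.08) = 1.37%.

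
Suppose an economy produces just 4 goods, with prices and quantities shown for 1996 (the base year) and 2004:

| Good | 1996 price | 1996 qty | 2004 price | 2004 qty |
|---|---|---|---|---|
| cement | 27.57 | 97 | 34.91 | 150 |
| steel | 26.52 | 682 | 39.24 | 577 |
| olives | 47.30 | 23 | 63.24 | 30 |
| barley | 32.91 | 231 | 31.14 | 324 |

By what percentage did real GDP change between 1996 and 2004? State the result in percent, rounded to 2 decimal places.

7.02%

Real GDP 1996 = Nominal GDP 1996 = 27.57·97 + 26.52·682 + 47.30·23 + 32.91·231 = 29451.04.
Real GDP 2004 (at 1996 prices) = 27.57·150 + 26.52·577 + 47.30·30 + 32.91·324 = 31519.38.
Real growth = 31519.38/29451.04 − 1 = 0.0702.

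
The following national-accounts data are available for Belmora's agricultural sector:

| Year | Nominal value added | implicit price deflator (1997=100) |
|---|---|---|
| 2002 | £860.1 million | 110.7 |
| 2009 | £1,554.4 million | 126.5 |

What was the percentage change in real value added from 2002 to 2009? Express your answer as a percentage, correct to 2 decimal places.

Real value added 2002 = 860.1 / 1.107 = 776.96.
Real value added 2009 = 1554.4 / 1.265 = 1228.77.
Real growth = 1228.77 / 776.96 − 1 = 0.5815.

58.15%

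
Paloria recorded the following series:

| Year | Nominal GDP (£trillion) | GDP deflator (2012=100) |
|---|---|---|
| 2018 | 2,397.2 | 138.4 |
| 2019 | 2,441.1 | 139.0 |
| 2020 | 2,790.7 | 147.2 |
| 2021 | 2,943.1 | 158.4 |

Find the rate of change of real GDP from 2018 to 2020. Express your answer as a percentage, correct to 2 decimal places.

9.46%

Real GDP 2018 = 2397.2/1.384 = 1732.08.
Real GDP 2020 = 2790.7/1.472 = 1895.86.
Change = 1895.86/1732.08 − 1 = 0.0946.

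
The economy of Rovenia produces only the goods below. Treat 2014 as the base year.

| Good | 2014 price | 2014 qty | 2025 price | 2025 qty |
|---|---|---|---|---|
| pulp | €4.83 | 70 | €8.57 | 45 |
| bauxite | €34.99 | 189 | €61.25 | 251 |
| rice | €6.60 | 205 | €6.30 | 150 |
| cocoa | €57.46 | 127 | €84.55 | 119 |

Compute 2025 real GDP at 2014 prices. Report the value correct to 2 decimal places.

€16827.58

Real GDP 2025 = Σ (p_2014 × q_2025) = 4.83·45 + 34.99·251 + 6.60·150 + 57.46·119 = 16827.58.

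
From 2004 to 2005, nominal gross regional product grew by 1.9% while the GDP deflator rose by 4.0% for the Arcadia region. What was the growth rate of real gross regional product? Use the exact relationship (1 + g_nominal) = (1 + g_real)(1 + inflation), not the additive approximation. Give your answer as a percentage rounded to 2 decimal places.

(1 + g_nom) = (1 + g_real)(1 + π), so g_real = 1.0190 / 1.0400 − 1 = -0.02019.

-2.02%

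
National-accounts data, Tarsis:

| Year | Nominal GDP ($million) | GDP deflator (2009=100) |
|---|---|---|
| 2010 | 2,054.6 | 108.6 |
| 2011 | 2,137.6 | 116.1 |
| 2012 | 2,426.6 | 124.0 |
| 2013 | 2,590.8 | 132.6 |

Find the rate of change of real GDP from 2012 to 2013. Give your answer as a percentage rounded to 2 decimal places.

-0.16%

Real GDP 2012 = 2426.6/1.240 = 1956.94.
Real GDP 2013 = 2590.8/1.326 = 1953.85.
Change = 1953.85/1956.94 − 1 = -0.0016.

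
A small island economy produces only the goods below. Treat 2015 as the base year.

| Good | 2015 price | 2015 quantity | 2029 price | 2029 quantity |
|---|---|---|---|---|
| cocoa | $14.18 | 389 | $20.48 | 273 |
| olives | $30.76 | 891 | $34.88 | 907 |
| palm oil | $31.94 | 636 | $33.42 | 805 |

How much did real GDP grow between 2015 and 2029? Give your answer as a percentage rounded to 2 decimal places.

Real GDP 2015 = Nominal GDP 2015 = 14.18·389 + 30.76·891 + 31.94·636 = 53237.02.
Real GDP 2029 (at 2015 prices) = 14.18·273 + 30.76·907 + 31.94·805 = 57482.16.
Real growth = 57482.16/53237.02 − 1 = 0.0797.

7.97%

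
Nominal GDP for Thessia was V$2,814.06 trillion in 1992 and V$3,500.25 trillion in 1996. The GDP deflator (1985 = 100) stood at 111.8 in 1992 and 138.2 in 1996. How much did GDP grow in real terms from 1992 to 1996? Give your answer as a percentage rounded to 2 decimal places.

Deflate each year: 1992 → 2814.06/1.118 = 2517.05; 1996 → 3500.25/1.382 = 2532.74.
So real GDP changed by 2532.74/2517.05 − 1 = 0.0062, i.e. 0.62%.

0.62%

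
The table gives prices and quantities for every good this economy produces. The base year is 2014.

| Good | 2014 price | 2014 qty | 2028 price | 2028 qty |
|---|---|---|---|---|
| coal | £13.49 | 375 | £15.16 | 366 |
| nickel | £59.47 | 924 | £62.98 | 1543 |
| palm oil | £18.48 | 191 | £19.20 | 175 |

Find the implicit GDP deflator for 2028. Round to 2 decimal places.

106.16

Nominal GDP 2028 = 15.16·366 + 62.98·1543 + 19.20·175 = 106086.70.
Real GDP 2028 (at 2014 prices) = 13.49·366 + 59.47·1543 + 18.48·175 = 99933.55.
Deflator = Nominal/Real × 100 = 106086.70/99933.55 × 100 = 106.157.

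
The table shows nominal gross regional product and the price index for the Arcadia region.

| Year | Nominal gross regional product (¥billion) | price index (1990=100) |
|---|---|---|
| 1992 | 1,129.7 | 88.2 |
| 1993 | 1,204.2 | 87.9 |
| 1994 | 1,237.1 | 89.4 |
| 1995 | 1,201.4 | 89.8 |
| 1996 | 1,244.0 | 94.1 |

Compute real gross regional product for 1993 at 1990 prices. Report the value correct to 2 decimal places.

¥1,369.97 billion

Real gross regional product 1993 = 1204.2 / 0.879 = 1369.97.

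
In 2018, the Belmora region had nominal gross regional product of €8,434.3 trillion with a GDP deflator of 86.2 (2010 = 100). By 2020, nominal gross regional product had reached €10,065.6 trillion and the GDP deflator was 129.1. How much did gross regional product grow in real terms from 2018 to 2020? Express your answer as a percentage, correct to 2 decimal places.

Real gross regional product 2018 = 8434.3 / 0.862 = 9784.57.
Real gross regional product 2020 = 10065.6 / 1.291 = 7796.75.
Real growth = 7796.75 / 9784.57 − 1 = -0.2032.

-20.32%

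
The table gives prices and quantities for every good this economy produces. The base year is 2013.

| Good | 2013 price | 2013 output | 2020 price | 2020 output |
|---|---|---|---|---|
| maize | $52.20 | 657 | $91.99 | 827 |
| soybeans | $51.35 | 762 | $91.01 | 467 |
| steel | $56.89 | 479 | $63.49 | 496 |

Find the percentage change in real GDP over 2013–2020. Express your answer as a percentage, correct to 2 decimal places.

-5.27%

Real GDP 2013 = Nominal GDP 2013 = 52.20·657 + 51.35·762 + 56.89·479 = 100674.41.
Real GDP 2020 (at 2013 prices) = 52.20·827 + 51.35·467 + 56.89·496 = 95367.29.
Real growth = 95367.29/100674.41 − 1 = -0.0527.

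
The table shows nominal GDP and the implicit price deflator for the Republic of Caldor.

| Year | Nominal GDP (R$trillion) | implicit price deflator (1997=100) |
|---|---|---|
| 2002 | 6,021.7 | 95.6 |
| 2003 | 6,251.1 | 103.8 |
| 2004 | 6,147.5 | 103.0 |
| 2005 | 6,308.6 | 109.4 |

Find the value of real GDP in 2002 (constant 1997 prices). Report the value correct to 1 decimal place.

R$6,298.8 trillion

Real GDP 2002 = 6021.7 / 0.956 = 6298.85.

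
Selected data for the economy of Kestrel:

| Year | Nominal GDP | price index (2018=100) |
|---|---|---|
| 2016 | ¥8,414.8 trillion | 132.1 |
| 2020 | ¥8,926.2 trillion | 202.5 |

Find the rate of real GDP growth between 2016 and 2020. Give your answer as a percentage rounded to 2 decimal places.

-30.80%

Real GDP 2016 = 8414.8 / 1.321 = 6370.02.
Real GDP 2020 = 8926.2 / 2.025 = 4408.00.
Real growth = 4408.00 / 6370.02 − 1 = -0.3080.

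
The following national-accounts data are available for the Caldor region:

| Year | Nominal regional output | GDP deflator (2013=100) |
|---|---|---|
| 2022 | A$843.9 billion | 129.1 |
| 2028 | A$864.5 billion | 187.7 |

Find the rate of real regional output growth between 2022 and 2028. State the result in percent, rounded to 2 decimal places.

-29.54%

Deflate each year: 2022 → 843.9/1.291 = 653.68; 2028 → 864.5/1.877 = 460.58.
So real regional output changed by 460.58/653.68 − 1 = -0.2954, i.e. -29.54%.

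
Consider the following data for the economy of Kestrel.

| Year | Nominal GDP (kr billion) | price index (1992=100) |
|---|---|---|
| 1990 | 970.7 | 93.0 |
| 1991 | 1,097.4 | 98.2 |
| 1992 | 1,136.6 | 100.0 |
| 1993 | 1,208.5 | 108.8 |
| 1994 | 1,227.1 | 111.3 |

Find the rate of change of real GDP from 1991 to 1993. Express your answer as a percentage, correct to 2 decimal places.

Real GDP 1991 = 1097.4/0.982 = 1117.52.
Real GDP 1993 = 1208.5/1.088 = 1110.75.
Change = 1110.75/1117.52 − 1 = -0.0061.

-0.61%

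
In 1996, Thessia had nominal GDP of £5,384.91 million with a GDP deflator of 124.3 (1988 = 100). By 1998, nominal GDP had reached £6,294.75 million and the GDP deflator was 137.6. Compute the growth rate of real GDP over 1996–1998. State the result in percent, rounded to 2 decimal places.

Real GDP 1996 = 5384.91 / 1.243 = 4332.19.
Real GDP 1998 = 6294.75 / 1.376 = 4574.67.
Real growth = 4574.67 / 4332.19 − 1 = 0.0560.

5.60%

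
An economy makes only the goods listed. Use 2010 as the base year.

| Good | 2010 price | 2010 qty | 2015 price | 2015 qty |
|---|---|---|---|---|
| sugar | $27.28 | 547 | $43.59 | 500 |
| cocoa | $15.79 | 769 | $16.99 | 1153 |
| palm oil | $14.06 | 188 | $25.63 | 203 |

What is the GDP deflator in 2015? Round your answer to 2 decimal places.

Nominal GDP 2015 = 43.59·500 + 16.99·1153 + 25.63·203 = 46587.36.
Real GDP 2015 (at 2010 prices) = 27.28·500 + 15.79·1153 + 14.06·203 = 34700.05.
Deflator = Nominal/Real × 100 = 46587.36/34700.05 × 100 = 134.257.

134.26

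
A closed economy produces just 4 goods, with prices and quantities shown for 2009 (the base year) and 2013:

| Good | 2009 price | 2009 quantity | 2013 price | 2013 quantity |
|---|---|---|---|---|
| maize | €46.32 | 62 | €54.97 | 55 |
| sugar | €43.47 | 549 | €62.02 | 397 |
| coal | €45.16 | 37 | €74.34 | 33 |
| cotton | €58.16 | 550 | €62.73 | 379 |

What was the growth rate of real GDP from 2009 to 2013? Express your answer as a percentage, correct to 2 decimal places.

Real GDP 2009 = Nominal GDP 2009 = 46.32·62 + 43.47·549 + 45.16·37 + 58.16·550 = 60395.79.
Real GDP 2013 (at 2009 prices) = 46.32·55 + 43.47·397 + 45.16·33 + 58.16·379 = 43338.11.
Real growth = 43338.11/60395.79 − 1 = -0.2824.

-28.24%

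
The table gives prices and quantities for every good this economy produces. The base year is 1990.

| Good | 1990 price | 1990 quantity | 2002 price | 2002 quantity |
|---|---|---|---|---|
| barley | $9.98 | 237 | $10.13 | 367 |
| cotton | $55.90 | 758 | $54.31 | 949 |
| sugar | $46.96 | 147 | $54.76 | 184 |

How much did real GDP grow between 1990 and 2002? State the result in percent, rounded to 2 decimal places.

Real GDP 1990 = Nominal GDP 1990 = 9.98·237 + 55.90·758 + 46.96·147 = 51640.58.
Real GDP 2002 (at 1990 prices) = 9.98·367 + 55.90·949 + 46.96·184 = 65352.40.
Real growth = 65352.40/51640.58 − 1 = 0.2655.

26.55%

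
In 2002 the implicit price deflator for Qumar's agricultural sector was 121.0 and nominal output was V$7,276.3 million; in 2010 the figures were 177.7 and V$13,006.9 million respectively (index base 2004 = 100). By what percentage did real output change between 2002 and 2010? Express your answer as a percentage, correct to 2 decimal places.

Real output 2002 = 7276.3 / 1.210 = 6013.47.
Real output 2010 = 13006.9 / 1.777 = 7319.58.
Real growth = 7319.58 / 6013.47 − 1 = 0.2172.

21.72%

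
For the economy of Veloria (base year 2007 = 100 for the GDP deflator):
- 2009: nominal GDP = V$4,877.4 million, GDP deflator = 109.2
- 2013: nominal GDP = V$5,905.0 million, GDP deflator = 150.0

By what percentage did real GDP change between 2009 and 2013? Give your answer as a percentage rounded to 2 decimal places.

Deflate each year: 2009 → 4877.4/1.092 = 4466.48; 2013 → 5905.0/1.500 = 3936.67.
So real GDP changed by 3936.67/4466.48 − 1 = -0.1186, i.e. -11.86%.

-11.86%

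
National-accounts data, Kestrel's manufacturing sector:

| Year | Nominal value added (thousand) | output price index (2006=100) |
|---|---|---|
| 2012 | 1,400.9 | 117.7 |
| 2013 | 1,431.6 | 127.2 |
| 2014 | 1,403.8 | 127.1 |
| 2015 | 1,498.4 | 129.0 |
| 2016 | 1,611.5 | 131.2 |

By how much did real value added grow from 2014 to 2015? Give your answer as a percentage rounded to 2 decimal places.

5.17%

Real value added 2014 = 1403.8/1.271 = 1104.48.
Real value added 2015 = 1498.4/1.290 = 1161.55.
Change = 1161.55/1104.48 − 1 = 0.0517.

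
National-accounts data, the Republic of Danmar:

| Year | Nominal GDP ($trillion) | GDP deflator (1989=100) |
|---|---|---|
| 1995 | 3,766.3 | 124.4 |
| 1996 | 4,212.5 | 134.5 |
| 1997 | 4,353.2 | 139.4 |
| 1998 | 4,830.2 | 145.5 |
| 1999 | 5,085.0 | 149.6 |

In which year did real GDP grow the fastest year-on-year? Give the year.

1998

1996: real = 4212.5/1.345 = 3131.97; growth vs 1995 (3027.57) = 3.45%.
1997: real = 4353.2/1.394 = 3122.81; growth vs 1996 (3131.97) = -0.29%.
1998: real = 4830.2/1.455 = 3319.73; growth vs 1997 (3122.81) = 6.31%.
1999: real = 5085.0/1.496 = 3399.06; growth vs 1998 (3319.73) = 2.39%.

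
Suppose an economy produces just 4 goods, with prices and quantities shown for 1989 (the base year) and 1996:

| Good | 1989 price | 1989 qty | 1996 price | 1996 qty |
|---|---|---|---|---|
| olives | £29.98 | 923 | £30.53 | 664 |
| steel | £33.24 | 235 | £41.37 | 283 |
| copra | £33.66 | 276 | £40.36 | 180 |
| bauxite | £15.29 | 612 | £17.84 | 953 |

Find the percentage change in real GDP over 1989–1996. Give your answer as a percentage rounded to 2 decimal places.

Real GDP 1989 = Nominal GDP 1989 = 29.98·923 + 33.24·235 + 33.66·276 + 15.29·612 = 54130.58.
Real GDP 1996 (at 1989 prices) = 29.98·664 + 33.24·283 + 33.66·180 + 15.29·953 = 49943.81.
Real growth = 49943.81/54130.58 − 1 = -0.0773.

-7.73%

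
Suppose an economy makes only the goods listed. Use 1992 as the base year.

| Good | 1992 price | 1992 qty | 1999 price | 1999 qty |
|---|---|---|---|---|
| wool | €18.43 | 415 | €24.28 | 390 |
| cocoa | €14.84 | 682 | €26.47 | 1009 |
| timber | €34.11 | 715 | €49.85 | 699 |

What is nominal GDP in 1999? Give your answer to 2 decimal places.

€71022.58

Nominal GDP 1999 = Σ (p_1999 × q_1999) = 24.28·390 + 26.47·1009 + 49.85·699 = 71022.58.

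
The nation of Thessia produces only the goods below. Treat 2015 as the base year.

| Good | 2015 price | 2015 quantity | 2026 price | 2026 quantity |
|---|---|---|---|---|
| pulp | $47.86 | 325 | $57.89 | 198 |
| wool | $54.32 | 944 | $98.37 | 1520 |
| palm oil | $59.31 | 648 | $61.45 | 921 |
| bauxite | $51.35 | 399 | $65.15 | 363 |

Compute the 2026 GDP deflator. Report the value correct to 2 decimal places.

145.93

Nominal GDP 2026 = 57.89·198 + 98.37·1520 + 61.45·921 + 65.15·363 = 241229.52.
Real GDP 2026 (at 2015 prices) = 47.86·198 + 54.32·1520 + 59.31·921 + 51.35·363 = 165307.24.
Deflator = Nominal/Real × 100 = 241229.52/165307.24 × 100 = 145.928.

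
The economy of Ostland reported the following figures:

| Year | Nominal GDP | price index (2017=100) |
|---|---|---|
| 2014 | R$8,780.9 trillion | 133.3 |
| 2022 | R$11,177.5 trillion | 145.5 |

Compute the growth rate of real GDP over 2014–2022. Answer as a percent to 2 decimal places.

16.62%

Real GDP 2014 = 8780.9 / 1.333 = 6587.32.
Real GDP 2022 = 11177.5 / 1.455 = 7682.13.
Real growth = 7682.13 / 6587.32 − 1 = 0.1662.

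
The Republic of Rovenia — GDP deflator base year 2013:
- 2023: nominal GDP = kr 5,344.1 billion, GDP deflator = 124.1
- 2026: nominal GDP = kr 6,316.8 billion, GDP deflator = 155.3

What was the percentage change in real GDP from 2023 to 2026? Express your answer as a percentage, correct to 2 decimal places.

-5.55%

Deflate each year: 2023 → 5344.1/1.241 = 4306.29; 2026 → 6316.8/1.553 = 4067.48.
So real GDP changed by 4067.48/4306.29 − 1 = -0.0555, i.e. -5.55%.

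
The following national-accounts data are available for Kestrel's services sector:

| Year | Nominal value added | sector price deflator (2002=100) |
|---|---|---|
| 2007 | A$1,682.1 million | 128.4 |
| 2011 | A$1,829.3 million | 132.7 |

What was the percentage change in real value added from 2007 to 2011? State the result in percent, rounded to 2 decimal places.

5.23%

Deflate each year: 2007 → 1682.1/1.284 = 1310.05; 2011 → 1829.3/1.327 = 1378.52.
So real value added changed by 1378.52/1310.05 − 1 = 0.0523, i.e. 5.23%.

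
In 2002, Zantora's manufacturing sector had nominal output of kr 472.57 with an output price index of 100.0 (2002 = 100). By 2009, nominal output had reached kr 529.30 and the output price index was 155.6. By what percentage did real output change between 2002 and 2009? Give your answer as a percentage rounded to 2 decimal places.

Real output 2002 = 472.57 / 1.000 = 472.57.
Real output 2009 = 529.30 / 1.556 = 340.17.
Real growth = 340.17 / 472.57 − 1 = -0.2802.

-28.02%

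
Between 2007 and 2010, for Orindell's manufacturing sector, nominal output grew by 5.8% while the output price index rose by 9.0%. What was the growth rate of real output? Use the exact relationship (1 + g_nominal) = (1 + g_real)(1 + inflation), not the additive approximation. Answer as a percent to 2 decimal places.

(1 + g_nom) = (1 + g_real)(1 + π), so g_real = 1.0580 / 1.0900 − 1 = -0.02936.

-2.94%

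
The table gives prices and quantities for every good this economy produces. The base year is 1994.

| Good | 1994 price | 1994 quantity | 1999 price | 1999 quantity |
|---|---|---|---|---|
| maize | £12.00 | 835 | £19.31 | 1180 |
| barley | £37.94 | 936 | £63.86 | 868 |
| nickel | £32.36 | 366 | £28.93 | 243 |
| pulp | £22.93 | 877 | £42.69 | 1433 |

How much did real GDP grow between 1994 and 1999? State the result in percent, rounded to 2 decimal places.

13.33%

Real GDP 1994 = Nominal GDP 1994 = 12.00·835 + 37.94·936 + 32.36·366 + 22.93·877 = 77485.21.
Real GDP 1999 (at 1994 prices) = 12.00·1180 + 37.94·868 + 32.36·243 + 22.93·1433 = 87814.09.
Real growth = 87814.09/77485.21 − 1 = 0.1333.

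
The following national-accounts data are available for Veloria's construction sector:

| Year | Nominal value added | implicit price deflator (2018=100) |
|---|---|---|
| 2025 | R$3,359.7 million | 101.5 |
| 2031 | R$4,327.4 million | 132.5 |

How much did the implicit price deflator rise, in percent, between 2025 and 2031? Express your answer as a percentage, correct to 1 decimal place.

Price-level change = 132.5 / 101.5 − 1 = 0.3054.

30.5%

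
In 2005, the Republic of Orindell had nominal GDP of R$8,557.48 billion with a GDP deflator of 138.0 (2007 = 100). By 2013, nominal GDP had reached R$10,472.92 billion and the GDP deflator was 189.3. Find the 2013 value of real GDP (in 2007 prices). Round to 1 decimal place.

Real GDP = Nominal / (GDP deflator/100) = 10472.92 / 1.893 = 5532.45.

R$5,532.4 billion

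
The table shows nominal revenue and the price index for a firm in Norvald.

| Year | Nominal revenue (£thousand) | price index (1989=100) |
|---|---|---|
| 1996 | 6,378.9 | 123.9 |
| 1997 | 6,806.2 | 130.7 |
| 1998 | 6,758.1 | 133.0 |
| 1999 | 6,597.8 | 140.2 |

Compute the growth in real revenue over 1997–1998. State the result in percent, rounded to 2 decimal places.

-2.42%

Real revenue 1997 = 6806.2/1.307 = 5207.50.
Real revenue 1998 = 6758.1/1.330 = 5081.28.
Change = 5081.28/5207.50 − 1 = -0.0242.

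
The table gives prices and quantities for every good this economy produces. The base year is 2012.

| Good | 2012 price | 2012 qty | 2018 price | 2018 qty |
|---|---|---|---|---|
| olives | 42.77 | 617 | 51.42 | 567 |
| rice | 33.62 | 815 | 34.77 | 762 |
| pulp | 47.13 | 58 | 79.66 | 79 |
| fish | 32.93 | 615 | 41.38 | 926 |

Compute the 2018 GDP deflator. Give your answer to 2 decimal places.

Nominal GDP 2018 = 51.42·567 + 34.77·762 + 79.66·79 + 41.38·926 = 100260.90.
Real GDP 2018 (at 2012 prices) = 42.77·567 + 33.62·762 + 47.13·79 + 32.93·926 = 84085.48.
Deflator = Nominal/Real × 100 = 100260.90/84085.48 × 100 = 119.237.

119.24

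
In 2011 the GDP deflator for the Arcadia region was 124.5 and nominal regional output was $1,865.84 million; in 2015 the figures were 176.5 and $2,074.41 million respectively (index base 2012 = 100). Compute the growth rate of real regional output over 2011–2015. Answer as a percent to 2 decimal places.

-21.58%

Deflate each year: 2011 → 1865.84/1.245 = 1498.67; 2015 → 2074.41/1.765 = 1175.30.
So real regional output changed by 1175.30/1498.67 − 1 = -0.2158, i.e. -21.58%.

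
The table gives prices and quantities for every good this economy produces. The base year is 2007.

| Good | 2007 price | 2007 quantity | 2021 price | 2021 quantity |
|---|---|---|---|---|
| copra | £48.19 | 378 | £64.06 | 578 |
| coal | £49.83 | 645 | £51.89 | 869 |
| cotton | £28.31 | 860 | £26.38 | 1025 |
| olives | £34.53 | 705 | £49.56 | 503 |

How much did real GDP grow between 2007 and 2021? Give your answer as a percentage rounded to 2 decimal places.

Real GDP 2007 = Nominal GDP 2007 = 48.19·378 + 49.83·645 + 28.31·860 + 34.53·705 = 99046.42.
Real GDP 2021 (at 2007 prices) = 48.19·578 + 49.83·869 + 28.31·1025 + 34.53·503 = 117542.43.
Real growth = 117542.43/99046.42 − 1 = 0.1867.

18.67%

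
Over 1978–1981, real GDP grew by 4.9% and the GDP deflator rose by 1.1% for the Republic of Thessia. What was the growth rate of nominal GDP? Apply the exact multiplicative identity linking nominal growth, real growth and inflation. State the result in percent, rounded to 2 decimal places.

6.05%

(1 + g_nom) = (1 + g_real)(1 + π) = 1.0490 × 1.0110 = 1.06054.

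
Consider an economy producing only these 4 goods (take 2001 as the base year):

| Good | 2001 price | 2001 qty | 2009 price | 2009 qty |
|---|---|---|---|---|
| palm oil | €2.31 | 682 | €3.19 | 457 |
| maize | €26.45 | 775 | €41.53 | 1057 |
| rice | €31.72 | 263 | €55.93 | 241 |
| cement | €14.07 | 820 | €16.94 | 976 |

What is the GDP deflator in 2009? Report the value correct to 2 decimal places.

Nominal GDP 2009 = 3.19·457 + 41.53·1057 + 55.93·241 + 16.94·976 = 75367.61.
Real GDP 2009 (at 2001 prices) = 2.31·457 + 26.45·1057 + 31.72·241 + 14.07·976 = 50390.16.
Deflator = Nominal/Real × 100 = 75367.61/50390.16 × 100 = 149.568.

149.57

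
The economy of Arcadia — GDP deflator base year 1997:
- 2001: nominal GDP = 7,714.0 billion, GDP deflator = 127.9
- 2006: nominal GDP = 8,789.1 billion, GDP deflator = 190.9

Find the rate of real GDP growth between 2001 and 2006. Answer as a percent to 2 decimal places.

-23.66%

Deflate each year: 2001 → 7714.0/1.279 = 6031.27; 2006 → 8789.1/1.909 = 4604.03.
So real GDP changed by 4604.03/6031.27 − 1 = -0.2366, i.e. -23.66%.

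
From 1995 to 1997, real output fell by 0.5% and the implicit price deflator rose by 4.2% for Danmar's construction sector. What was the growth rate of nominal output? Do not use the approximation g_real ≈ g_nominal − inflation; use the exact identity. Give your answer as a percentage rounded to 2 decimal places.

3.68%

(1 + g_nom) = (1 + g_real)(1 + π) = 0.9950 × 1.0420 = 1.03679.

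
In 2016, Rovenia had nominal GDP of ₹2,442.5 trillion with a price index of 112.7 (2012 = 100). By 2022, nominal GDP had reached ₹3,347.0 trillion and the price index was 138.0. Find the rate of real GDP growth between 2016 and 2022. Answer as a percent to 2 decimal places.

Real GDP 2016 = 2442.5 / 1.127 = 2167.26.
Real GDP 2022 = 3347.0 / 1.380 = 2425.36.
Real growth = 2425.36 / 2167.26 − 1 = 0.1191.

11.91%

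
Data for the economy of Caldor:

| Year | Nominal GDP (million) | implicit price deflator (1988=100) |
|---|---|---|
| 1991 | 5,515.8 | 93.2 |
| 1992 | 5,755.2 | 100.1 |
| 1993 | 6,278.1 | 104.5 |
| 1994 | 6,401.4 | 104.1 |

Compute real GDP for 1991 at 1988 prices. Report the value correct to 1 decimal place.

5,918.2 million

Real GDP 1991 = 5515.8 / 0.932 = 5918.24.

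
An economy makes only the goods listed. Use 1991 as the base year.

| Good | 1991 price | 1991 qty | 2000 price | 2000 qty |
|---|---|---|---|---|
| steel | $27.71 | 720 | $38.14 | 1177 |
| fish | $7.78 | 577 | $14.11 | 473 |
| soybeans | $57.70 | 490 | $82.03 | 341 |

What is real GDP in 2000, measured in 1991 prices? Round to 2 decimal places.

Real GDP 2000 = Σ (p_1991 × q_2000) = 27.71·1177 + 7.78·473 + 57.70·341 = 55970.31.

$55970.31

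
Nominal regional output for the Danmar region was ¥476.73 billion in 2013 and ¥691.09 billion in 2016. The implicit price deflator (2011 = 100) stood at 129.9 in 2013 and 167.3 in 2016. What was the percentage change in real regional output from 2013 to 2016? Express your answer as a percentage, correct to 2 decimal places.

12.56%

Deflate each year: 2013 → 476.73/1.299 = 367.00; 2016 → 691.09/1.673 = 413.08.
So real regional output changed by 413.08/367.00 − 1 = 0.1256, i.e. 12.56%.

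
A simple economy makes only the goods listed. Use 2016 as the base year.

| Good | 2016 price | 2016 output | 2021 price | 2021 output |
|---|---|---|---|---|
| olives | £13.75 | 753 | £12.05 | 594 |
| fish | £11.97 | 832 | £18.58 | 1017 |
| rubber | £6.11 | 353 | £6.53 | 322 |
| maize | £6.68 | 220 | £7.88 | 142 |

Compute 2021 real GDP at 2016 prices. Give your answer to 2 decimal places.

£23256.97

Real GDP 2021 = Σ (p_2016 × q_2021) = 13.75·594 + 11.97·1017 + 6.11·322 + 6.68·142 = 23256.97.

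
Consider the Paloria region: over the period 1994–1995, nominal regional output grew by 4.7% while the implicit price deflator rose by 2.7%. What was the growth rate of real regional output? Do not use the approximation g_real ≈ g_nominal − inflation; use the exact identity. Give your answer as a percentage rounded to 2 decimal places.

(1 + g_nom) = (1 + g_real)(1 + π), so g_real = 1.0470 / 1.0270 − 1 = 0.01947.

1.95%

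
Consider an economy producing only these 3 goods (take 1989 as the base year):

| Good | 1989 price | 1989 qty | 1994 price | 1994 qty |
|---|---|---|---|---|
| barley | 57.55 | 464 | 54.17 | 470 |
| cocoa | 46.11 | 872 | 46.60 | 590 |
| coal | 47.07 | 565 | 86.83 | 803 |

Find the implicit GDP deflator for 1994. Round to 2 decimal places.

Nominal GDP 1994 = 54.17·470 + 46.60·590 + 86.83·803 = 122678.39.
Real GDP 1994 (at 1989 prices) = 57.55·470 + 46.11·590 + 47.07·803 = 92050.61.
Deflator = Nominal/Real × 100 = 122678.39/92050.61 × 100 = 133.273.

133.27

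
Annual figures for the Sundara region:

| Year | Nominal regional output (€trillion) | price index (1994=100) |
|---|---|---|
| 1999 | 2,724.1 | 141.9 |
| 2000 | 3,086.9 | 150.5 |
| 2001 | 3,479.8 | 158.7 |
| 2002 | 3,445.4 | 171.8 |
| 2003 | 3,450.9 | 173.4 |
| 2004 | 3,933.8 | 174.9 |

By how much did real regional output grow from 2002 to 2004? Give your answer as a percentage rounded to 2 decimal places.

Real regional output 2002 = 3445.4/1.718 = 2005.47.
Real regional output 2004 = 3933.8/1.749 = 2249.17.
Change = 2249.17/2005.47 − 1 = 0.1215.

12.15%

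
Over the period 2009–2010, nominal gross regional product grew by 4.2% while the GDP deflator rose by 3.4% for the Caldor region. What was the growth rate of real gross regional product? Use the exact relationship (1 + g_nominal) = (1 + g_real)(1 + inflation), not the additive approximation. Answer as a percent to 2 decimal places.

0.77%

(1 + g_nom) = (1 + g_real)(1 + π), so g_real = 1.0420 / 1.0340 − 1 = 0.00774.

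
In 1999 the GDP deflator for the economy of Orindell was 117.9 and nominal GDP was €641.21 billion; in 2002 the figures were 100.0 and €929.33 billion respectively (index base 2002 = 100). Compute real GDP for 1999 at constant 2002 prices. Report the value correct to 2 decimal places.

Real GDP = Nominal / (GDP deflator/100) = 641.21 / 1.179 = 543.86.

€543.86 billion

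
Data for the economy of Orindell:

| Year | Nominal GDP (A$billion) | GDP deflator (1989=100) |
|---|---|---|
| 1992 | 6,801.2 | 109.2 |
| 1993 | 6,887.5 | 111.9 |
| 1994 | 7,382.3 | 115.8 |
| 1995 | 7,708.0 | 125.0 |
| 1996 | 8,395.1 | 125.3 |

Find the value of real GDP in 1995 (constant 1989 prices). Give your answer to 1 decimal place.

Real GDP 1995 = 7708.0 / 1.250 = 6166.40.

A$6,166.4 billion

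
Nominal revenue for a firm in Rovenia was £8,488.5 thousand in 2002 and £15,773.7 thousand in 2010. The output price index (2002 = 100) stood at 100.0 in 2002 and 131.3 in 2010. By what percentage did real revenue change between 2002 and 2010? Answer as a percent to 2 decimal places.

Deflate each year: 2002 → 8488.5/1.000 = 8488.50; 2010 → 15773.7/1.313 = 12013.48.
So real revenue changed by 12013.48/8488.50 − 1 = 0.4153, i.e. 41.53%.

41.53%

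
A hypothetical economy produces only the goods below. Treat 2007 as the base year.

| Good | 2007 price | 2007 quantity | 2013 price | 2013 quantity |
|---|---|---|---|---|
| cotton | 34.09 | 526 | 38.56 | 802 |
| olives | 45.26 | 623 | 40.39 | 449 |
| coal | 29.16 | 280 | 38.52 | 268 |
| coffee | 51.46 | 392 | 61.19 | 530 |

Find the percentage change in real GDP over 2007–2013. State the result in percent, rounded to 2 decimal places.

11.13%

Real GDP 2007 = Nominal GDP 2007 = 34.09·526 + 45.26·623 + 29.16·280 + 51.46·392 = 74465.44.
Real GDP 2013 (at 2007 prices) = 34.09·802 + 45.26·449 + 29.16·268 + 51.46·530 = 82750.60.
Real growth = 82750.60/74465.44 − 1 = 0.1113.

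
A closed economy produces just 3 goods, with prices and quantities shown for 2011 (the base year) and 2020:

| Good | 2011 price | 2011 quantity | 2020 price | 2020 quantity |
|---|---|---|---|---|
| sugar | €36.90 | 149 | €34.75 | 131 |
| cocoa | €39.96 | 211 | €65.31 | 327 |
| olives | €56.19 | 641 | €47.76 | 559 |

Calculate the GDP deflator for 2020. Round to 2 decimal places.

106.68

Nominal GDP 2020 = 34.75·131 + 65.31·327 + 47.76·559 = 52606.46.
Real GDP 2020 (at 2011 prices) = 36.90·131 + 39.96·327 + 56.19·559 = 49311.03.
Deflator = Nominal/Real × 100 = 52606.46/49311.03 × 100 = 106.683.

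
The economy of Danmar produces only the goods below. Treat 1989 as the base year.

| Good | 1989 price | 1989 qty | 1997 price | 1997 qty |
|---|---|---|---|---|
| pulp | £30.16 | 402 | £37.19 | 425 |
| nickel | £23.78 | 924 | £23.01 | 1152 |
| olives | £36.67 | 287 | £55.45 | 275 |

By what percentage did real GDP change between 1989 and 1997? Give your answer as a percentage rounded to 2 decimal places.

12.72%

Real GDP 1989 = Nominal GDP 1989 = 30.16·402 + 23.78·924 + 36.67·287 = 44621.33.
Real GDP 1997 (at 1989 prices) = 30.16·425 + 23.78·1152 + 36.67·275 = 50296.81.
Real growth = 50296.81/44621.33 − 1 = 0.1272.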